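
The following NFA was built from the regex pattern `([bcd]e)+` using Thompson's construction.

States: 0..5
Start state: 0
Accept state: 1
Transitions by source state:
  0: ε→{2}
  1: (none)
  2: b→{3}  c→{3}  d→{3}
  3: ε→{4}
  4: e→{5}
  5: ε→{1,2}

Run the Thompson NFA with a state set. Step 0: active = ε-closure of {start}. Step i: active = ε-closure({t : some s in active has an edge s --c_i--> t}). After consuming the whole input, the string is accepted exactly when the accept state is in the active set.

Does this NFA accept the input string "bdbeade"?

initial (ε-close {0}): {0,2}
'b' @ 1: {3,4}
'd' @ 2: {}  — no active states
rest 'beade' ignored (set empty)
after full input: {}  (accept=1 not in)

Answer: REJECT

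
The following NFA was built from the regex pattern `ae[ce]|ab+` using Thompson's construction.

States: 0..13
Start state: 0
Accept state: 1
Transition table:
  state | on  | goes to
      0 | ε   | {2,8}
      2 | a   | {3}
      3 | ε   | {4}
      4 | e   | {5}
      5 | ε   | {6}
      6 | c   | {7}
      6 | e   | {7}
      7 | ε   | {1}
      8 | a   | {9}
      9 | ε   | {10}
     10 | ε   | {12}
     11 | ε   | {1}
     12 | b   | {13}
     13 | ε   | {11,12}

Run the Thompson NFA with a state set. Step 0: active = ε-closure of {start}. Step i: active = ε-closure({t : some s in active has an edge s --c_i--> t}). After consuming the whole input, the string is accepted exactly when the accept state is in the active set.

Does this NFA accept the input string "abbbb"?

initial (ε-close {0}): {0,2,8}
'a' @ 1: {3,4,9,10,12}
'b' @ 2: {1,11,12,13}  [accepting]
'b' @ 3: {1,11,12,13}  [accepting]
'b' @ 4: {1,11,12,13}  [accepting]
'b' @ 5: {1,11,12,13}  [accepting]
final: {1,11,12,13}; accept 1 in set

Answer: ACCEPT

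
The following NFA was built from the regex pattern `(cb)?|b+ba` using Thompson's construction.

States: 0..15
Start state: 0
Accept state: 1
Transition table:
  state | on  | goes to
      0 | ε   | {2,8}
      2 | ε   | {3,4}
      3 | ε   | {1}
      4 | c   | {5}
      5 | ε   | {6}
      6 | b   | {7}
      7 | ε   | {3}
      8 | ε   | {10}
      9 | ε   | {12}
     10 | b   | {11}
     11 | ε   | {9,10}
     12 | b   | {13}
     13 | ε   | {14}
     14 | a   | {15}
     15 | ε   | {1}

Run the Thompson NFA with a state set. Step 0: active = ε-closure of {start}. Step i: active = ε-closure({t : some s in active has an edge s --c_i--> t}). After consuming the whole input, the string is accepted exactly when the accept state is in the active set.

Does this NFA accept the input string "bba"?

Answer: ACCEPT

Derivation:
S₀ = ε-closure({0}) = {0,1,2,3,4,8,10}
'b' @ 1: {9,10,11,12}
'b' @ 2: {9,10,11,12,13,14}
'a' @ 3: {1,15}  ✓accept
after full input: {1,15}  (accept=1 in)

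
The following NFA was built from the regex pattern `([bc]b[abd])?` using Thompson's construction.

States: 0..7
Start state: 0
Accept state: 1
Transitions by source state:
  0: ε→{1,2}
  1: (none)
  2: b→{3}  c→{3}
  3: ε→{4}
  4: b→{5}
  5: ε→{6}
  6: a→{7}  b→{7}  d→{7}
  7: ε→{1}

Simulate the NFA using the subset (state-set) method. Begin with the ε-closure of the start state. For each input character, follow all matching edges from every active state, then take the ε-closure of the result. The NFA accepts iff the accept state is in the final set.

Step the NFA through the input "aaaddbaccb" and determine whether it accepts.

Answer: REJECT

Derivation:
start: ε-closure({0}) = {0,1,2}
'a' @ 1: {}  — state set empty
rest 'aaddbaccb' ignored (set empty)
end set {} — state 1 not in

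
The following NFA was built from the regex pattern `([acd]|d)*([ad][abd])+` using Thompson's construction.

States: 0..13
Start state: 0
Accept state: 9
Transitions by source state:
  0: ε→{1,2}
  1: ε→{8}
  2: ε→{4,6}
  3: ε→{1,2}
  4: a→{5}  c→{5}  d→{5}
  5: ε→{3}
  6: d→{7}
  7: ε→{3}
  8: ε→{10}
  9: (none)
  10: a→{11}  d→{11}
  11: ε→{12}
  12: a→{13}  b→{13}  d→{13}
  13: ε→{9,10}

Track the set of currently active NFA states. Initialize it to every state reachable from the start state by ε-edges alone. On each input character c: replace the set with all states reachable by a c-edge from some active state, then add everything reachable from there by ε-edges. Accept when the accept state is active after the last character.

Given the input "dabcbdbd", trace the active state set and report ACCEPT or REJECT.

initial (ε-close {0}): {0,1,2,4,6,8,10}
'd' @ 1: {1,2,3,4,5,6,7,8,10,11,12}
'a' @ 2: {1,2,3,4,5,6,8,9,10,11,12,13}  ✓accept
'b' @ 3: {9,10,13}  ✓accept
'c' @ 4: {}  — no active states
rest 'bdbd' ignored (set empty)
end set {} — state 9 not in

Answer: REJECT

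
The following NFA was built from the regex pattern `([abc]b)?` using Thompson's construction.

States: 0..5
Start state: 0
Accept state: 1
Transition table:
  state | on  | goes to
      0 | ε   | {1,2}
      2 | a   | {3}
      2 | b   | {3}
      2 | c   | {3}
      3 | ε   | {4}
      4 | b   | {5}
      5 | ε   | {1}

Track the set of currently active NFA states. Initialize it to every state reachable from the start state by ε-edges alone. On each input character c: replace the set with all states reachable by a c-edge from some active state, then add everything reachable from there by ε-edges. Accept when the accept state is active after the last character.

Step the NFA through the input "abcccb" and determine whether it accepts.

start: ε-closure({0}) = {0,1,2}
'a' @ 1: {3,4}
'b' @ 2: {1,5}  (accept∈set)
'c' @ 3: {}  — state set empty
rest 'ccb' ignored (set empty)
after full input: {}  (accept=1 not in)

Answer: REJECT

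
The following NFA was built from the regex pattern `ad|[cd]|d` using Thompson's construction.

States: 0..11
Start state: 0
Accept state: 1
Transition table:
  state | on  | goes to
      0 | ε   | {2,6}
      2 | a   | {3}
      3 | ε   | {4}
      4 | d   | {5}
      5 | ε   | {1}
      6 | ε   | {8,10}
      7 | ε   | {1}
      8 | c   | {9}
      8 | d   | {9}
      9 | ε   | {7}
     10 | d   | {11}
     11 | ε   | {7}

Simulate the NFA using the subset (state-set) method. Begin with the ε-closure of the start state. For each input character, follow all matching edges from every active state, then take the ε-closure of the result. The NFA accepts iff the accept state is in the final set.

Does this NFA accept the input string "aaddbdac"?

Answer: REJECT

Trace:
initial (ε-close {0}): {0,2,6,8,10}
'a' @ 1: {3,4}
'a' @ 2: {}  — state set empty
rest 'ddbdac' ignored (set empty)
after full input: {}  (accept=1 not in)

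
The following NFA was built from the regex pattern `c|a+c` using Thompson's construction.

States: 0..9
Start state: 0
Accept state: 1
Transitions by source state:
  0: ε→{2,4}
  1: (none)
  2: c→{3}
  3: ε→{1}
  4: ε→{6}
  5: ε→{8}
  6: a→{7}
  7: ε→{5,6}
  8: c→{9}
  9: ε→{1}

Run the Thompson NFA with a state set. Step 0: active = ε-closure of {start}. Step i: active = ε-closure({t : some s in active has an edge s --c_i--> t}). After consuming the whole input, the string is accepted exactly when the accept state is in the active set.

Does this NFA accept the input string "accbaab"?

Answer: REJECT

Steps:
S₀ = ε-closure({0}) = {0,2,4,6}
'a' @ 1: {5,6,7,8}
'c' @ 2: {1,9}  [accepting]
'c' @ 3: {}  — no active states
rest 'baab' ignored (set empty)
after full input: {}  (accept=1 not in)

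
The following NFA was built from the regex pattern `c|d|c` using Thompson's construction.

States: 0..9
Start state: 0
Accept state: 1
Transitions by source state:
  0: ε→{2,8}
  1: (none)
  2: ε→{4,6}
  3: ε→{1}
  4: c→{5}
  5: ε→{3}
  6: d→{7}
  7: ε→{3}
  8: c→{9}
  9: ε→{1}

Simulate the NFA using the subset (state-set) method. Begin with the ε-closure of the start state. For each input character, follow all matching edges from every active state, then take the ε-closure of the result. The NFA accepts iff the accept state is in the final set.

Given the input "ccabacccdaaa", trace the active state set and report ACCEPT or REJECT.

Answer: REJECT

Steps:
initial (ε-close {0}): {0,2,4,6,8}
'c' @ 1: {1,3,5,9}  ✓accept
'c' @ 2: {}  — no active states
rest 'abacccdaaa' ignored (set empty)
final: {}; accept 1 not in set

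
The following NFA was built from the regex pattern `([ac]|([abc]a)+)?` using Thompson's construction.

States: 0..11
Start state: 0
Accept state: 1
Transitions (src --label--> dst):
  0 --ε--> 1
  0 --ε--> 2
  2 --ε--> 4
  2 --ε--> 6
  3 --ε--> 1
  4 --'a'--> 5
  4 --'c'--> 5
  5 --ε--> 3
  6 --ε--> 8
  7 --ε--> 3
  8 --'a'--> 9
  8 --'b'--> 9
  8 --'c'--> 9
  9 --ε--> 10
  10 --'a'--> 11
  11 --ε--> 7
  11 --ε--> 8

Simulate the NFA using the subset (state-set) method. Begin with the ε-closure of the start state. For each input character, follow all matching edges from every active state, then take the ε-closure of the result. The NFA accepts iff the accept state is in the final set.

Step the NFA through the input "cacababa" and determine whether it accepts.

initial (ε-close {0}): {0,1,2,4,6,8}
'c' @ 1: {1,3,5,9,10}  ✓accept
'a' @ 2: {1,3,7,8,11}  ✓accept
'c' @ 3: {9,10}
'a' @ 4: {1,3,7,8,11}  ✓accept
'b' @ 5: {9,10}
'a' @ 6: {1,3,7,8,11}  ✓accept
'b' @ 7: {9,10}
'a' @ 8: {1,3,7,8,11}  ✓accept
final: {1,3,7,8,11}; accept 1 in set

Answer: ACCEPT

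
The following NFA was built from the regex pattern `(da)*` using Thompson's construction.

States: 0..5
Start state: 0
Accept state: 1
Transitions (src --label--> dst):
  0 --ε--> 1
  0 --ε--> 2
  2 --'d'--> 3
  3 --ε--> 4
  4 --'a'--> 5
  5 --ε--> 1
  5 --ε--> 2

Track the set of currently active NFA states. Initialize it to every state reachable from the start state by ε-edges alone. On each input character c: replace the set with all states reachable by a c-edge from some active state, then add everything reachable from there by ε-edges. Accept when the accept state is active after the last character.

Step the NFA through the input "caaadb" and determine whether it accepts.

S₀ = ε-closure({0}) = {0,1,2}
'c' @ 1: {}  — dead — no transitions
rest 'aaadb' ignored (set empty)
after full input: {}  (accept=1 not in)

Answer: REJECT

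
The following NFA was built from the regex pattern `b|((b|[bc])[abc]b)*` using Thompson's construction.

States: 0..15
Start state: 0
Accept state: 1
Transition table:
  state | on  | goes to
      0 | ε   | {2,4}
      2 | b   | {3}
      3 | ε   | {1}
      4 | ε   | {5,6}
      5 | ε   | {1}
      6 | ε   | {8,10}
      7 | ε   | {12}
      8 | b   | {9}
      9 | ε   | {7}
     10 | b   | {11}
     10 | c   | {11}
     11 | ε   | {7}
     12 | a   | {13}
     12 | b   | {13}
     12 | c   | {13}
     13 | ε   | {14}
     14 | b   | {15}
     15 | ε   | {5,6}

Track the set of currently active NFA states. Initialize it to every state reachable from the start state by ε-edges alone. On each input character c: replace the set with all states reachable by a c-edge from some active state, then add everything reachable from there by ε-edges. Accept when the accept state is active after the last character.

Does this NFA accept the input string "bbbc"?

start: ε-closure({0}) = {0,1,2,4,5,6,8,10}
'b' @ 1: {1,3,7,9,11,12}  [accepting]
'b' @ 2: {13,14}
'b' @ 3: {1,5,6,8,10,15}  [accepting]
'c' @ 4: {7,11,12}
final: {7,11,12}; accept 1 not in set

Answer: REJECT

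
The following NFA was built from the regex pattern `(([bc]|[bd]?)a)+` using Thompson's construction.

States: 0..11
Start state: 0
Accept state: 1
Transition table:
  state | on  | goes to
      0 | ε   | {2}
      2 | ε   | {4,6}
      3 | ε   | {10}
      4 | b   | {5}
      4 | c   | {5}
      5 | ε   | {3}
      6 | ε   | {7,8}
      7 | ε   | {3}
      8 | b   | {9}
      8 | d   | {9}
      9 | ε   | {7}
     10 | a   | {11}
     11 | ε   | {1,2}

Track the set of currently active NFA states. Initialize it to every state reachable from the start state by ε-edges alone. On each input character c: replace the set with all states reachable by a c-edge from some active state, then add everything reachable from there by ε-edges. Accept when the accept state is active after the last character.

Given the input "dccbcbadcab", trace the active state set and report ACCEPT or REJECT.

S₀ = ε-closure({0}) = {0,2,3,4,6,7,8,10}
'd' @ 1: {3,7,9,10}
'c' @ 2: {}  — state set empty
rest 'cbcbadcab' ignored (set empty)
after full input: {}  (accept=1 not in)

Answer: REJECT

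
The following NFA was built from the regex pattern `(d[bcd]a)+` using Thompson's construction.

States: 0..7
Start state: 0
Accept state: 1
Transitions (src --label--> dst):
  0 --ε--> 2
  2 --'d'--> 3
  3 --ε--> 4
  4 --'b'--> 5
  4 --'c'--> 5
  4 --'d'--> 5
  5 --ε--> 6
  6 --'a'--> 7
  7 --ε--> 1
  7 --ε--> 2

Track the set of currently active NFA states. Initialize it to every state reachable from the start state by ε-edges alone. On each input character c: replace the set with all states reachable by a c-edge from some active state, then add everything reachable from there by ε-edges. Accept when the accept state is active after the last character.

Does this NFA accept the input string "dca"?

Answer: ACCEPT

Steps:
initial (ε-close {0}): {0,2}
'd' @ 1: {3,4}
'c' @ 2: {5,6}
'a' @ 3: {1,2,7}  [accepting]
after full input: {1,2,7}  (accept=1 in)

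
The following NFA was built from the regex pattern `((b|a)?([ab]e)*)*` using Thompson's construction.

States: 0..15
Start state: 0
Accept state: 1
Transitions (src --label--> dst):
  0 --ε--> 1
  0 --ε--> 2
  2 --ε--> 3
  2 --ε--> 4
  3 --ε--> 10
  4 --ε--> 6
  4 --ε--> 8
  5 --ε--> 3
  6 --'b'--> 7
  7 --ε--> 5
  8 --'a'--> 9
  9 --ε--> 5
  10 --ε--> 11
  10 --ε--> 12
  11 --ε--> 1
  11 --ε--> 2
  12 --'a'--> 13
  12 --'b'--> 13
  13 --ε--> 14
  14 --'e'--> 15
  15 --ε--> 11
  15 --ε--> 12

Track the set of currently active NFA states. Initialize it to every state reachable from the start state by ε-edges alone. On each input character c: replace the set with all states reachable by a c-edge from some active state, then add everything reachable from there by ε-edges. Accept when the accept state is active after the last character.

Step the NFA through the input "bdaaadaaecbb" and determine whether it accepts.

Answer: REJECT

Derivation:
S₀ = ε-closure({0}) = {0,1,2,3,4,6,8,10,11,12}
'b' @ 1: {1,2,3,4,5,6,7,8,10,11,12,13,14}  ✓accept
'd' @ 2: {}  — state set empty
rest 'aaadaaecbb' ignored (set empty)
end set {} — state 1 not in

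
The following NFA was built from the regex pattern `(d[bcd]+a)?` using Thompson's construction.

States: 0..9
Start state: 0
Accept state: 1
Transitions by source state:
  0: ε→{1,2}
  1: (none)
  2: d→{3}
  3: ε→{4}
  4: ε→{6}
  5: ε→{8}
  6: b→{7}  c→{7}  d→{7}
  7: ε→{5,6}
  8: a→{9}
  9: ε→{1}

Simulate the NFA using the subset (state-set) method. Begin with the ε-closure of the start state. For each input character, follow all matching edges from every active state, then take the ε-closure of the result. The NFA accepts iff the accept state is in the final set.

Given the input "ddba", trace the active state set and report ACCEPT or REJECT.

initial (ε-close {0}): {0,1,2}
'd' @ 1: {3,4,6}
'd' @ 2: {5,6,7,8}
'b' @ 3: {5,6,7,8}
'a' @ 4: {1,9}  [accepting]
final: {1,9}; accept 1 in set

Answer: ACCEPT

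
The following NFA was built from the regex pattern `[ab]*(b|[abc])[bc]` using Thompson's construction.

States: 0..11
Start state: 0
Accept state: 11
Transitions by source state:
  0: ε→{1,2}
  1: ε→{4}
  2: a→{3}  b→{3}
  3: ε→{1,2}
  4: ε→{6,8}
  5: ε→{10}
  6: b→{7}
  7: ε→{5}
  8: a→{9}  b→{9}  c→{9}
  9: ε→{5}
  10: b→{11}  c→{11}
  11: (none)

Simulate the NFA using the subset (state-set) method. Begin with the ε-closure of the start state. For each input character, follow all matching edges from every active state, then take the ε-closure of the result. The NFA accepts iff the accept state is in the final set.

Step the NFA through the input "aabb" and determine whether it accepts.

start: ε-closure({0}) = {0,1,2,4,6,8}
'a' @ 1: {1,2,3,4,5,6,8,9,10}
'a' @ 2: {1,2,3,4,5,6,8,9,10}
'b' @ 3: {1,2,3,4,5,6,7,8,9,10,11}  ✓accept
'b' @ 4: {1,2,3,4,5,6,7,8,9,10,11}  ✓accept
final: {1,2,3,4,5,6,7,8,9,10,11}; accept 11 in set

Answer: ACCEPT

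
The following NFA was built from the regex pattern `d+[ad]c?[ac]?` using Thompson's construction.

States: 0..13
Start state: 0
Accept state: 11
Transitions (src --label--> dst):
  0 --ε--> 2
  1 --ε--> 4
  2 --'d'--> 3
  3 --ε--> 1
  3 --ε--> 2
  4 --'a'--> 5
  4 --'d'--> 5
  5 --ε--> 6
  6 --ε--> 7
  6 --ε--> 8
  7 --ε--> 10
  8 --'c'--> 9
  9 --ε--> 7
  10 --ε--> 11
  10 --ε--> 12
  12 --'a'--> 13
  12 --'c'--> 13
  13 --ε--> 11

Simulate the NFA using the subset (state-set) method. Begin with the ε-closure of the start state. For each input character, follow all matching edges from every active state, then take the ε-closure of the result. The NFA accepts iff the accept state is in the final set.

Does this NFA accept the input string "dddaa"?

start: ε-closure({0}) = {0,2}
'd' @ 1: {1,2,3,4}
'd' @ 2: {1,2,3,4,5,6,7,8,10,11,12}  [accepting]
'd' @ 3: {1,2,3,4,5,6,7,8,10,11,12}  [accepting]
'a' @ 4: {5,6,7,8,10,11,12,13}  [accepting]
'a' @ 5: {11,13}  [accepting]
after full input: {11,13}  (accept=11 in)

Answer: ACCEPT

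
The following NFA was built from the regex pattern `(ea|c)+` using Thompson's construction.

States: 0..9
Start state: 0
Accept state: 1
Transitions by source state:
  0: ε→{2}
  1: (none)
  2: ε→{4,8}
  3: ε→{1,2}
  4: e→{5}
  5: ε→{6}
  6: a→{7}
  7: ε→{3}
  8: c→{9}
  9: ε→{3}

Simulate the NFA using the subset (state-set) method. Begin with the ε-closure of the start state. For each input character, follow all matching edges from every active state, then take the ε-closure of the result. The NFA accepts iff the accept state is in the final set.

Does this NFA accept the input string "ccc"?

S₀ = ε-closure({0}) = {0,2,4,8}
'c' @ 1: {1,2,3,4,8,9}  [accepting]
'c' @ 2: {1,2,3,4,8,9}  [accepting]
'c' @ 3: {1,2,3,4,8,9}  [accepting]
after full input: {1,2,3,4,8,9}  (accept=1 in)

Answer: ACCEPT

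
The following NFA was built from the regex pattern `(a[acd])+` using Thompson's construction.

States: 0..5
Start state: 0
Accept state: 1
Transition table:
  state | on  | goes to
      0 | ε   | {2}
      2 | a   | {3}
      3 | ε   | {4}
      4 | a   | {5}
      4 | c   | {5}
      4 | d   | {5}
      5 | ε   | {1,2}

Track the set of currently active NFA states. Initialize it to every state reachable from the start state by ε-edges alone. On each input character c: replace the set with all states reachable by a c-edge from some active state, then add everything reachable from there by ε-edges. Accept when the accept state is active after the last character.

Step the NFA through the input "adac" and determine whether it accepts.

start: ε-closure({0}) = {0,2}
'a' @ 1: {3,4}
'd' @ 2: {1,2,5}  ✓accept
'a' @ 3: {3,4}
'c' @ 4: {1,2,5}  ✓accept
final: {1,2,5}; accept 1 in set

Answer: ACCEPT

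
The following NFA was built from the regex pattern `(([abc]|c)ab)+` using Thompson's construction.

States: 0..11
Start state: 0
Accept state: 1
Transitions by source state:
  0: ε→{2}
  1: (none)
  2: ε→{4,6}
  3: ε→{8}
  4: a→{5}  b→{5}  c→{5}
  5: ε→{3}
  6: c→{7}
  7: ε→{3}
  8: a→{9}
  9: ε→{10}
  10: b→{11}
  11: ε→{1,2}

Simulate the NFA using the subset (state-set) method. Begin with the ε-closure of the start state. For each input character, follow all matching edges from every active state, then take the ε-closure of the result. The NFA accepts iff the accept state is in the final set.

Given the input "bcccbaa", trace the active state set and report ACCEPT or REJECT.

Answer: REJECT

Derivation:
S₀ = ε-closure({0}) = {0,2,4,6}
'b' @ 1: {3,5,8}
'c' @ 2: {}  — dead — no transitions
rest 'ccbaa' ignored (set empty)
after full input: {}  (accept=1 not in)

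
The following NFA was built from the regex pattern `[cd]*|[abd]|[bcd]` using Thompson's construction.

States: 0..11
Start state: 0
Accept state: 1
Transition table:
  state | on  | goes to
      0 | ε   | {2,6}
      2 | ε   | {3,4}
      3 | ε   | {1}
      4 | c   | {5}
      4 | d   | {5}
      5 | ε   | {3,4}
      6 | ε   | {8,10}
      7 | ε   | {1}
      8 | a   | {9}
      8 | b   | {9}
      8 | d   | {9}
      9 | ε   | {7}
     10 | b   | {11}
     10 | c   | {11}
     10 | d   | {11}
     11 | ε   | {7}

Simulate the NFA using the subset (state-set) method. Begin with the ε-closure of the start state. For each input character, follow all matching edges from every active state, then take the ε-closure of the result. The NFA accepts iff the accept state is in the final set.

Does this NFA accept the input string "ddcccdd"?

Answer: ACCEPT

Trace:
initial (ε-close {0}): {0,1,2,3,4,6,8,10}
'd' @ 1: {1,3,4,5,7,9,11}  [accepting]
'd' @ 2: {1,3,4,5}  [accepting]
'c' @ 3: {1,3,4,5}  [accepting]
'c' @ 4: {1,3,4,5}  [accepting]
'c' @ 5: {1,3,4,5}  [accepting]
'd' @ 6: {1,3,4,5}  [accepting]
'd' @ 7: {1,3,4,5}  [accepting]
after full input: {1,3,4,5}  (accept=1 in)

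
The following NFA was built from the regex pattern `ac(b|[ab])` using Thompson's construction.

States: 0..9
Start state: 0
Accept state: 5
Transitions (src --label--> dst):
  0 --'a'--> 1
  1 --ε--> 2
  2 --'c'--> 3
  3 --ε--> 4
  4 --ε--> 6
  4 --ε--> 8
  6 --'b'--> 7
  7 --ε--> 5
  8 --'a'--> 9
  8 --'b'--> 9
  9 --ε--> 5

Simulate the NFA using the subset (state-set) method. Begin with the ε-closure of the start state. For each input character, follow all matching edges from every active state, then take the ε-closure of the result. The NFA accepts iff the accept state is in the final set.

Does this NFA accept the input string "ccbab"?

initial (ε-close {0}): {0}
'c' @ 1: {}  — dead — no transitions
rest 'cbab' ignored (set empty)
after full input: {}  (accept=5 not in)

Answer: REJECT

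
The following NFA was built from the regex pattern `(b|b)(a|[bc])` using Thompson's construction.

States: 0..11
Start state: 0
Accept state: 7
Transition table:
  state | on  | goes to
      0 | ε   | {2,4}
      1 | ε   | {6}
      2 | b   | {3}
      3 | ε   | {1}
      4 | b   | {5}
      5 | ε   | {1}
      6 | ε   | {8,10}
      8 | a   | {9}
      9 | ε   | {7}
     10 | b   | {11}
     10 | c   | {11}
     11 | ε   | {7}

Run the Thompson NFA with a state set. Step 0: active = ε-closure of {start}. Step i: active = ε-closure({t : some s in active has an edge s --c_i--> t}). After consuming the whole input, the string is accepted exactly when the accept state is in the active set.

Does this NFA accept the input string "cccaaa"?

Answer: REJECT

Trace:
S₀ = ε-closure({0}) = {0,2,4}
'c' @ 1: {}  — state set empty
rest 'ccaaa' ignored (set empty)
after full input: {}  (accept=7 not in)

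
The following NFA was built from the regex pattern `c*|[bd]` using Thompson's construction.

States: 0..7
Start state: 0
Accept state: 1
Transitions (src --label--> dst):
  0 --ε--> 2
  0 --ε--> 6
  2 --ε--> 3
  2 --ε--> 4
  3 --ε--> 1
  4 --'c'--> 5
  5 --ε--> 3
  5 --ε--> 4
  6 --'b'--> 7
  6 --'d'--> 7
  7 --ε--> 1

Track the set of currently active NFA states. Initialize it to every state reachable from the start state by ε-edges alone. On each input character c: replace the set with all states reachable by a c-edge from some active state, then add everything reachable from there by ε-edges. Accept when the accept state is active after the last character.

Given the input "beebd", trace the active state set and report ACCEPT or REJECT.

start: ε-closure({0}) = {0,1,2,3,4,6}
'b' @ 1: {1,7}  (accept∈set)
'e' @ 2: {}  — state set empty
rest 'ebd' ignored (set empty)
end set {} — state 1 not in

Answer: REJECT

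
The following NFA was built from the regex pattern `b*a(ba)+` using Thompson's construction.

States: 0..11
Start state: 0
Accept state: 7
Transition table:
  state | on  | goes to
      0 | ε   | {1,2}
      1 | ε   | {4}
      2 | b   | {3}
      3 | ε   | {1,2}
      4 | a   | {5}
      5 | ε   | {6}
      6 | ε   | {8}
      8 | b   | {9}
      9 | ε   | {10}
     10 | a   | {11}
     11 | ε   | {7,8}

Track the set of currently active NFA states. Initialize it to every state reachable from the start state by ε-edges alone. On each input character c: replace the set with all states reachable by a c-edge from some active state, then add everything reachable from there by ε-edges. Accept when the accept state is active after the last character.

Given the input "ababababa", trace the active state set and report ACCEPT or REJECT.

Answer: ACCEPT

Derivation:
initial (ε-close {0}): {0,1,2,4}
'a' @ 1: {5,6,8}
'b' @ 2: {9,10}
'a' @ 3: {7,8,11}  [accepting]
'b' @ 4: {9,10}
'a' @ 5: {7,8,11}  [accepting]
'b' @ 6: {9,10}
'a' @ 7: {7,8,11}  [accepting]
'b' @ 8: {9,10}
'a' @ 9: {7,8,11}  [accepting]
final: {7,8,11}; accept 7 in set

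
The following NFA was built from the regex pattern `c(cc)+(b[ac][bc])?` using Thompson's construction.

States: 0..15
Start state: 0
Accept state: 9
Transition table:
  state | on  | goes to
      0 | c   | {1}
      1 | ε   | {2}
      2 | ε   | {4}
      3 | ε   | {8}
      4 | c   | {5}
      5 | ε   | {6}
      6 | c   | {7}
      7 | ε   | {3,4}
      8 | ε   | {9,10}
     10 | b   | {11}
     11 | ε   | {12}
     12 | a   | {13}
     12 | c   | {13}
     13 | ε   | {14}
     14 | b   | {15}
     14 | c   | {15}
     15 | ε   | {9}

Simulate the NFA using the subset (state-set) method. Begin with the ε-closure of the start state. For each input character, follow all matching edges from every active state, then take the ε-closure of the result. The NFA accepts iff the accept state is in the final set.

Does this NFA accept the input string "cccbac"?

start: ε-closure({0}) = {0}
'c' @ 1: {1,2,4}
'c' @ 2: {5,6}
'c' @ 3: {3,4,7,8,9,10}  (accept∈set)
'b' @ 4: {11,12}
'a' @ 5: {13,14}
'c' @ 6: {9,15}  (accept∈set)
after full input: {9,15}  (accept=9 in)

Answer: ACCEPT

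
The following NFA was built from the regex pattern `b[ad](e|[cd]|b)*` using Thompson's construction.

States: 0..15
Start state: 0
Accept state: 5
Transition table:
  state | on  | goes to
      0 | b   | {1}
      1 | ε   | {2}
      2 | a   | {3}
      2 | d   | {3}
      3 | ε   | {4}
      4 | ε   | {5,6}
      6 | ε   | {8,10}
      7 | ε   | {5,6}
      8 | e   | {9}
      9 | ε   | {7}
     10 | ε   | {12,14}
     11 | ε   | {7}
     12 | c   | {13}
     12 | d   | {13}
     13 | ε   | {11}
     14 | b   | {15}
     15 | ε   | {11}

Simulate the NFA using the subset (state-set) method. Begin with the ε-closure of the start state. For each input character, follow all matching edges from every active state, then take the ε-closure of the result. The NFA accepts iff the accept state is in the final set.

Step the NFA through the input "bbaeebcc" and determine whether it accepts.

S₀ = ε-closure({0}) = {0}
'b' @ 1: {1,2}
'b' @ 2: {}  — state set empty
rest 'aeebcc' ignored (set empty)
after full input: {}  (accept=5 not in)

Answer: REJECT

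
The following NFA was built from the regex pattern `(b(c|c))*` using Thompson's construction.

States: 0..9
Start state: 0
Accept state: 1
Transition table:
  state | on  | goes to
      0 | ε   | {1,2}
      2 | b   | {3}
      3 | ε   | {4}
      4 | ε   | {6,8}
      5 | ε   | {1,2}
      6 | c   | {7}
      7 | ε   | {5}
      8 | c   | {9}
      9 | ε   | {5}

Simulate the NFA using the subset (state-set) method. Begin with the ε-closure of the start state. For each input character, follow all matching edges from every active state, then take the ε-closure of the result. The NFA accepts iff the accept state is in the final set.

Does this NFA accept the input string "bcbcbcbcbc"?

Answer: ACCEPT

Trace:
S₀ = ε-closure({0}) = {0,1,2}
'b' @ 1: {3,4,6,8}
'c' @ 2: {1,2,5,7,9}  (accept∈set)
'b' @ 3: {3,4,6,8}
'c' @ 4: {1,2,5,7,9}  (accept∈set)
'b' @ 5: {3,4,6,8}
'c' @ 6: {1,2,5,7,9}  (accept∈set)
'b' @ 7: {3,4,6,8}
'c' @ 8: {1,2,5,7,9}  (accept∈set)
'b' @ 9: {3,4,6,8}
'c' @ 10: {1,2,5,7,9}  (accept∈set)
after full input: {1,2,5,7,9}  (accept=1 in)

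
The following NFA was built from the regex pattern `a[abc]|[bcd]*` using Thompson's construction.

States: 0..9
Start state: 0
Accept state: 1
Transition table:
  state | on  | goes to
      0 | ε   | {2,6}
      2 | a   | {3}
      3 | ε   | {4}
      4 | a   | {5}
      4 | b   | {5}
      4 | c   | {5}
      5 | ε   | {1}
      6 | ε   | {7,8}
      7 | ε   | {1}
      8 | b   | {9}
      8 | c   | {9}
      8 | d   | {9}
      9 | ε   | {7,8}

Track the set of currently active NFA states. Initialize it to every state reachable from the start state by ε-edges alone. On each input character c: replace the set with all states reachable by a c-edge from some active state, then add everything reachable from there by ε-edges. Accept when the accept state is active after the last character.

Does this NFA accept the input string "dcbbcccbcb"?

Answer: ACCEPT

Derivation:
start: ε-closure({0}) = {0,1,2,6,7,8}
'd' @ 1: {1,7,8,9}  [accepting]
'c' @ 2: {1,7,8,9}  [accepting]
'b' @ 3: {1,7,8,9}  [accepting]
'b' @ 4: {1,7,8,9}  [accepting]
'c' @ 5: {1,7,8,9}  [accepting]
'c' @ 6: {1,7,8,9}  [accepting]
'c' @ 7: {1,7,8,9}  [accepting]
'b' @ 8: {1,7,8,9}  [accepting]
'c' @ 9: {1,7,8,9}  [accepting]
'b' @ 10: {1,7,8,9}  [accepting]
end set {1,7,8,9} — state 1 in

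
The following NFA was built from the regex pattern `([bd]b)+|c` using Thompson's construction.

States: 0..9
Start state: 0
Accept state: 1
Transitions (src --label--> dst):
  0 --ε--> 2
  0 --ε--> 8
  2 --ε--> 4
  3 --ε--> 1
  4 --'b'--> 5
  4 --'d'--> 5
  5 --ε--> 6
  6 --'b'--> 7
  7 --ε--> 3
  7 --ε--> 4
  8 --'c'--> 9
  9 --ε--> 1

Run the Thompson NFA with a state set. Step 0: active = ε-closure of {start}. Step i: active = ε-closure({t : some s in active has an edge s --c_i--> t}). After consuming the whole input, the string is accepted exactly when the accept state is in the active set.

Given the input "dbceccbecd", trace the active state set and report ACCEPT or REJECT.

Answer: REJECT

Derivation:
initial (ε-close {0}): {0,2,4,8}
'd' @ 1: {5,6}
'b' @ 2: {1,3,4,7}  (accept∈set)
'c' @ 3: {}  — state set empty
rest 'eccbecd' ignored (set empty)
after full input: {}  (accept=1 not in)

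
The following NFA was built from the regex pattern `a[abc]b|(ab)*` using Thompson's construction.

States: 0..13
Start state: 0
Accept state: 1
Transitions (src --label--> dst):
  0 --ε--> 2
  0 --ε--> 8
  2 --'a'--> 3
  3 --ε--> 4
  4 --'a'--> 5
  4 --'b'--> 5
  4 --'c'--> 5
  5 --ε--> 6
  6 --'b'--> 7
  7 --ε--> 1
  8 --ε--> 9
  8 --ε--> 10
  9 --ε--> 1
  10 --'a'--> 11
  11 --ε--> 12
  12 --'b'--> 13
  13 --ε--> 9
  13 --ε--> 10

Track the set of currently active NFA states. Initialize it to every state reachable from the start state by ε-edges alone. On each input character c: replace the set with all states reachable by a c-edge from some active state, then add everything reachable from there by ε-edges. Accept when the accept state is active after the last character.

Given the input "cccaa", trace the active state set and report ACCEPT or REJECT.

Answer: REJECT

Trace:
initial (ε-close {0}): {0,1,2,8,9,10}
'c' @ 1: {}  — dead — no transitions
rest 'ccaa' ignored (set empty)
after full input: {}  (accept=1 not in)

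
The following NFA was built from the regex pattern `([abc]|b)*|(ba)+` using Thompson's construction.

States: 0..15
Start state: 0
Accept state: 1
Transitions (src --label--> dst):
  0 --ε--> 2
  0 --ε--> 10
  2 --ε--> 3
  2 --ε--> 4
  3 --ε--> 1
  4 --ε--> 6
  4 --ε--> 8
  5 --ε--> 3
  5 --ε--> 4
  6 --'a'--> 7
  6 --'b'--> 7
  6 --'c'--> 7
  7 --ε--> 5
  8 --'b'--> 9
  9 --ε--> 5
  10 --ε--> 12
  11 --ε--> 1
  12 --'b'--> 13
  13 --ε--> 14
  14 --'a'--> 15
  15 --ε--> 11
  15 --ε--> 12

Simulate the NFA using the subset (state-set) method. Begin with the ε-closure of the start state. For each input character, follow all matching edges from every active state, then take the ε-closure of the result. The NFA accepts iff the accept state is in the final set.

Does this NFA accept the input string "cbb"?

initial (ε-close {0}): {0,1,2,3,4,6,8,10,12}
'c' @ 1: {1,3,4,5,6,7,8}  ✓accept
'b' @ 2: {1,3,4,5,6,7,8,9}  ✓accept
'b' @ 3: {1,3,4,5,6,7,8,9}  ✓accept
final: {1,3,4,5,6,7,8,9}; accept 1 in set

Answer: ACCEPT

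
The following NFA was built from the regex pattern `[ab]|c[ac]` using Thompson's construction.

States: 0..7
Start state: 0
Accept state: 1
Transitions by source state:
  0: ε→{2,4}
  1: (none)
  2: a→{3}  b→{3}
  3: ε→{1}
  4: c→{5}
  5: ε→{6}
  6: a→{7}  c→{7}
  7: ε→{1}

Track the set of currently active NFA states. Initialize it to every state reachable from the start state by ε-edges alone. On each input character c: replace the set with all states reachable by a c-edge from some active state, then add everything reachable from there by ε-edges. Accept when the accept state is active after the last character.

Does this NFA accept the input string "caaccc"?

start: ε-closure({0}) = {0,2,4}
'c' @ 1: {5,6}
'a' @ 2: {1,7}  ✓accept
'a' @ 3: {}  — dead — no transitions
rest 'ccc' ignored (set empty)
final: {}; accept 1 not in set

Answer: REJECT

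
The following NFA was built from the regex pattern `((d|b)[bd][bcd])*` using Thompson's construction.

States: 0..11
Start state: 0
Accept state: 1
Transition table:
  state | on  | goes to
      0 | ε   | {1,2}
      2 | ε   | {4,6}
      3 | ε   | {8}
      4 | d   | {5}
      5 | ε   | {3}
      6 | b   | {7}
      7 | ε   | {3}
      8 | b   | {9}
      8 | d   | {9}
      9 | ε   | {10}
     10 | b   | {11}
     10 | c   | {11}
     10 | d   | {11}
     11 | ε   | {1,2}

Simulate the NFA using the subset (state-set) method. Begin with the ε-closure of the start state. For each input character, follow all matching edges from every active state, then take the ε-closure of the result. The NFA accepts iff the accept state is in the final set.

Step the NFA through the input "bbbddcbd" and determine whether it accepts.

S₀ = ε-closure({0}) = {0,1,2,4,6}
'b' @ 1: {3,7,8}
'b' @ 2: {9,10}
'b' @ 3: {1,2,4,6,11}  (accept∈set)
'd' @ 4: {3,5,8}
'd' @ 5: {9,10}
'c' @ 6: {1,2,4,6,11}  (accept∈set)
'b' @ 7: {3,7,8}
'd' @ 8: {9,10}
final: {9,10}; accept 1 not in set

Answer: REJECT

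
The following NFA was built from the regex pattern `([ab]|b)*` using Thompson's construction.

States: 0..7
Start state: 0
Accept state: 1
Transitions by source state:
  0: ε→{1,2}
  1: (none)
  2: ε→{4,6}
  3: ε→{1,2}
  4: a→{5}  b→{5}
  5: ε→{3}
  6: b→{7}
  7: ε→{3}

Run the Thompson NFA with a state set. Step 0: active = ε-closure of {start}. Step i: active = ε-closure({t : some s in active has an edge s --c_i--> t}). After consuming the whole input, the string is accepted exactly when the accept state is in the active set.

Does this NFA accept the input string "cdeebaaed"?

Answer: REJECT

Trace:
start: ε-closure({0}) = {0,1,2,4,6}
'c' @ 1: {}  — no active states
rest 'deebaaed' ignored (set empty)
end set {} — state 1 not in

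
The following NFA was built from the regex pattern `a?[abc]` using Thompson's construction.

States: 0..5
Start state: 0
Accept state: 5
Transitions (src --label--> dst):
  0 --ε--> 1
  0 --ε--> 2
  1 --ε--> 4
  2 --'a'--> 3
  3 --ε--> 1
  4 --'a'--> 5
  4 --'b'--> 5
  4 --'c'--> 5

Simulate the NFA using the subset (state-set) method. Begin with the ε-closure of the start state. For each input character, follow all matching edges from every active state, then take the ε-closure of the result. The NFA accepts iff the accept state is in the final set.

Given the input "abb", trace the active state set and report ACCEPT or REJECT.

Answer: REJECT

Steps:
S₀ = ε-closure({0}) = {0,1,2,4}
'a' @ 1: {1,3,4,5}  (accept∈set)
'b' @ 2: {5}  (accept∈set)
'b' @ 3: {}  — state set empty
final: {}; accept 5 not in set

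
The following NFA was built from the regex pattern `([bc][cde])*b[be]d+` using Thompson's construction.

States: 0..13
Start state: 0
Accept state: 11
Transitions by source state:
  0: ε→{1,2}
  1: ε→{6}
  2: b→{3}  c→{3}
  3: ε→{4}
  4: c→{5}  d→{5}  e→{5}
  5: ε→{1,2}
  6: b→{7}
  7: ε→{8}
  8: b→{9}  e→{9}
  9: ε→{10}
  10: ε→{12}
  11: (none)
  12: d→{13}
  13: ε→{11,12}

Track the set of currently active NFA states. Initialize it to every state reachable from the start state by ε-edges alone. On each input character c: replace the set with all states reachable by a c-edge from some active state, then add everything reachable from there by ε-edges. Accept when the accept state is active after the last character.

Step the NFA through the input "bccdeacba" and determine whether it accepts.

Answer: REJECT

Derivation:
start: ε-closure({0}) = {0,1,2,6}
'b' @ 1: {3,4,7,8}
'c' @ 2: {1,2,5,6}
'c' @ 3: {3,4}
'd' @ 4: {1,2,5,6}
'e' @ 5: {}  — dead — no transitions
rest 'acba' ignored (set empty)
end set {} — state 11 not in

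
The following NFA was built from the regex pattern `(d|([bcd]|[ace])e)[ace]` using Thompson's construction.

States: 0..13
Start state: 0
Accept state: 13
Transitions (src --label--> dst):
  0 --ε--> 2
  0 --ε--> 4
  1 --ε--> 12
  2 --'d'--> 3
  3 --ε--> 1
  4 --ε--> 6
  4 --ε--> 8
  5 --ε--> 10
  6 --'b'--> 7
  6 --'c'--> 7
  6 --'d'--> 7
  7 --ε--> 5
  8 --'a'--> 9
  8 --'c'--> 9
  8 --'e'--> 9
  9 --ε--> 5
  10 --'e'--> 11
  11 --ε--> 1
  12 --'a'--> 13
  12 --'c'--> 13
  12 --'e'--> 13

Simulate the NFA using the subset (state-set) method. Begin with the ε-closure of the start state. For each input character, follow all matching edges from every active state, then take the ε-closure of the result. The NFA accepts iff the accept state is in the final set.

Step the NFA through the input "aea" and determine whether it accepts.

Answer: ACCEPT

Trace:
initial (ε-close {0}): {0,2,4,6,8}
'a' @ 1: {5,9,10}
'e' @ 2: {1,11,12}
'a' @ 3: {13}  [accepting]
final: {13}; accept 13 in set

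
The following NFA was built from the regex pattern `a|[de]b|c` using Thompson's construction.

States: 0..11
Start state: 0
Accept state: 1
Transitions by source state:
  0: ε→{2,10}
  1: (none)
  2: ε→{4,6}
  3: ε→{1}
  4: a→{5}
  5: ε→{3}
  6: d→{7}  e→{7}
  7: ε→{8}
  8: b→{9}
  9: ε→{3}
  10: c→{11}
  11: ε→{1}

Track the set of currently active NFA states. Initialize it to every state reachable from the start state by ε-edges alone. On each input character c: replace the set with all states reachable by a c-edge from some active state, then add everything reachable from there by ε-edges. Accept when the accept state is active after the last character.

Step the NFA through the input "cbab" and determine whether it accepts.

Answer: REJECT

Derivation:
S₀ = ε-closure({0}) = {0,2,4,6,10}
'c' @ 1: {1,11}  [accepting]
'b' @ 2: {}  — state set empty
rest 'ab' ignored (set empty)
after full input: {}  (accept=1 not in)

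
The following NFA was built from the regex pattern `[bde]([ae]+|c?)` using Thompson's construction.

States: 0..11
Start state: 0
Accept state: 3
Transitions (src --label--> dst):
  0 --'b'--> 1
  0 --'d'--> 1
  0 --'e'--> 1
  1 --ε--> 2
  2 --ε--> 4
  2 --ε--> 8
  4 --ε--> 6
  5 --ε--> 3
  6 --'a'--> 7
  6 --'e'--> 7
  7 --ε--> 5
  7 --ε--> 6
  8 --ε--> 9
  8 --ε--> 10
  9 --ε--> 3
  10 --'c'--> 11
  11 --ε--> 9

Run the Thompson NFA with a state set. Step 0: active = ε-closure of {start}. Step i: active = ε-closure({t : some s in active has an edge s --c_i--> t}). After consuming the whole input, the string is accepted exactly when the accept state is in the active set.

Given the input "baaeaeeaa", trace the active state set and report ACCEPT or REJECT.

Answer: ACCEPT

Derivation:
S₀ = ε-closure({0}) = {0}
'b' @ 1: {1,2,3,4,6,8,9,10}  (accept∈set)
'a' @ 2: {3,5,6,7}  (accept∈set)
'a' @ 3: {3,5,6,7}  (accept∈set)
'e' @ 4: {3,5,6,7}  (accept∈set)
'a' @ 5: {3,5,6,7}  (accept∈set)
'e' @ 6: {3,5,6,7}  (accept∈set)
'e' @ 7: {3,5,6,7}  (accept∈set)
'a' @ 8: {3,5,6,7}  (accept∈set)
'a' @ 9: {3,5,6,7}  (accept∈set)
after full input: {3,5,6,7}  (accept=3 in)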